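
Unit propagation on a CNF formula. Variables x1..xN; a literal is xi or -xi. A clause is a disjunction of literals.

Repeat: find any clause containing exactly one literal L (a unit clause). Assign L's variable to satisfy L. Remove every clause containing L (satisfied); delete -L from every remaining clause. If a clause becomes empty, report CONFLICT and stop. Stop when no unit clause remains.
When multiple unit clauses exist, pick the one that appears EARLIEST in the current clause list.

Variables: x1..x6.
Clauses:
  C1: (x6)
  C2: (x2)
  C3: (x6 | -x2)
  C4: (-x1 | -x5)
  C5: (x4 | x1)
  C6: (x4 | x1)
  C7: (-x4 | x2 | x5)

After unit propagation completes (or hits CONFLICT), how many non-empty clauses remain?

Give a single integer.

unit clause [6] forces x6=T; simplify:
  satisfied 2 clause(s); 5 remain; assigned so far: [6]
unit clause [2] forces x2=T; simplify:
  satisfied 2 clause(s); 3 remain; assigned so far: [2, 6]

Answer: 3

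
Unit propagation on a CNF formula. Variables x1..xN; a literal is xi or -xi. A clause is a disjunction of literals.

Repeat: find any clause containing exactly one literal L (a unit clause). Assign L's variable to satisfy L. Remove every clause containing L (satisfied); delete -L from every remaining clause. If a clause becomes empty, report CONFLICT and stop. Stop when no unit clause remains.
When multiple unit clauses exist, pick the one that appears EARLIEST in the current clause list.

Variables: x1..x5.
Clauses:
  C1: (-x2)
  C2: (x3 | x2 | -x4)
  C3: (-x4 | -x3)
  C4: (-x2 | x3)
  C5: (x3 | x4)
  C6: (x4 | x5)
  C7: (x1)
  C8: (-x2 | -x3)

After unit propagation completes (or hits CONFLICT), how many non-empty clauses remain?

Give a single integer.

Answer: 4

Derivation:
unit clause [-2] forces x2=F; simplify:
  drop 2 from [3, 2, -4] -> [3, -4]
  satisfied 3 clause(s); 5 remain; assigned so far: [2]
unit clause [1] forces x1=T; simplify:
  satisfied 1 clause(s); 4 remain; assigned so far: [1, 2]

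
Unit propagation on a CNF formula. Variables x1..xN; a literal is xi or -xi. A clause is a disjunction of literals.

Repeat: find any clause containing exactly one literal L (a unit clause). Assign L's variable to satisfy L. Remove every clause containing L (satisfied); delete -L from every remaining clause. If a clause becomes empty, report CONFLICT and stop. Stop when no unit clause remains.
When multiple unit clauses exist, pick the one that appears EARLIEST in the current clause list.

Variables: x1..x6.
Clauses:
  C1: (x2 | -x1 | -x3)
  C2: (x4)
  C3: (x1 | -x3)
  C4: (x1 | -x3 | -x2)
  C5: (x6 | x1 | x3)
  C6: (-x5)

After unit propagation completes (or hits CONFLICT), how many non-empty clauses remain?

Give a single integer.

unit clause [4] forces x4=T; simplify:
  satisfied 1 clause(s); 5 remain; assigned so far: [4]
unit clause [-5] forces x5=F; simplify:
  satisfied 1 clause(s); 4 remain; assigned so far: [4, 5]

Answer: 4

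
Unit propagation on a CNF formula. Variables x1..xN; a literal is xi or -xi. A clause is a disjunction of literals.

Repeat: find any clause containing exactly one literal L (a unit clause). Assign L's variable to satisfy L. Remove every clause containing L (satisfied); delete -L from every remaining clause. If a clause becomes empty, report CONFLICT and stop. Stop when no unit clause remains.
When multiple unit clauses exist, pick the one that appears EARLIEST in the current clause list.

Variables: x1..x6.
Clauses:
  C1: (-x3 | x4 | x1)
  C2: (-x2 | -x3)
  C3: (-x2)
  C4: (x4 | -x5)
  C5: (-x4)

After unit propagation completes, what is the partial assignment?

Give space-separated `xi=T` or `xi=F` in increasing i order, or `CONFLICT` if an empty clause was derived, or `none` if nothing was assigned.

unit clause [-2] forces x2=F; simplify:
  satisfied 2 clause(s); 3 remain; assigned so far: [2]
unit clause [-4] forces x4=F; simplify:
  drop 4 from [-3, 4, 1] -> [-3, 1]
  drop 4 from [4, -5] -> [-5]
  satisfied 1 clause(s); 2 remain; assigned so far: [2, 4]
unit clause [-5] forces x5=F; simplify:
  satisfied 1 clause(s); 1 remain; assigned so far: [2, 4, 5]

Answer: x2=F x4=F x5=F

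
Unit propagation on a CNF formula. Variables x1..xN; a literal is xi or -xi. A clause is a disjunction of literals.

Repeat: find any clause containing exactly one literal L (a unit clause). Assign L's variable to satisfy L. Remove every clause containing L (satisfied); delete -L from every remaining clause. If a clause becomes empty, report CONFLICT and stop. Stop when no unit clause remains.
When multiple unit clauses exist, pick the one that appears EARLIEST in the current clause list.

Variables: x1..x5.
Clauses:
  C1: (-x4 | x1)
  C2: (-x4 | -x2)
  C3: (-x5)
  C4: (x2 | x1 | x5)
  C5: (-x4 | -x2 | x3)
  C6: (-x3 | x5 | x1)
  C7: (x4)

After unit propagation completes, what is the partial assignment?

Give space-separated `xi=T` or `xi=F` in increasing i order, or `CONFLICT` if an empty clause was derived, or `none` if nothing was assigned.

Answer: x1=T x2=F x4=T x5=F

Derivation:
unit clause [-5] forces x5=F; simplify:
  drop 5 from [2, 1, 5] -> [2, 1]
  drop 5 from [-3, 5, 1] -> [-3, 1]
  satisfied 1 clause(s); 6 remain; assigned so far: [5]
unit clause [4] forces x4=T; simplify:
  drop -4 from [-4, 1] -> [1]
  drop -4 from [-4, -2] -> [-2]
  drop -4 from [-4, -2, 3] -> [-2, 3]
  satisfied 1 clause(s); 5 remain; assigned so far: [4, 5]
unit clause [1] forces x1=T; simplify:
  satisfied 3 clause(s); 2 remain; assigned so far: [1, 4, 5]
unit clause [-2] forces x2=F; simplify:
  satisfied 2 clause(s); 0 remain; assigned so far: [1, 2, 4, 5]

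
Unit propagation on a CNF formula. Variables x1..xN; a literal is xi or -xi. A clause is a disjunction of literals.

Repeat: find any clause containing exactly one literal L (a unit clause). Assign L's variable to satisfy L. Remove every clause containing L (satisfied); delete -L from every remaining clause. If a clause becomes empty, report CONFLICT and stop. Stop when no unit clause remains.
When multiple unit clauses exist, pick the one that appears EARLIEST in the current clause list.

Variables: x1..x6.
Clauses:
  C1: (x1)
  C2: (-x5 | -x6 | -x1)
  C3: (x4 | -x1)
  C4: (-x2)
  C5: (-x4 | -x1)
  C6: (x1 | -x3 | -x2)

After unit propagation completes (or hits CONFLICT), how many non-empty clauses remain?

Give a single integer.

unit clause [1] forces x1=T; simplify:
  drop -1 from [-5, -6, -1] -> [-5, -6]
  drop -1 from [4, -1] -> [4]
  drop -1 from [-4, -1] -> [-4]
  satisfied 2 clause(s); 4 remain; assigned so far: [1]
unit clause [4] forces x4=T; simplify:
  drop -4 from [-4] -> [] (empty!)
  satisfied 1 clause(s); 3 remain; assigned so far: [1, 4]
CONFLICT (empty clause)

Answer: 2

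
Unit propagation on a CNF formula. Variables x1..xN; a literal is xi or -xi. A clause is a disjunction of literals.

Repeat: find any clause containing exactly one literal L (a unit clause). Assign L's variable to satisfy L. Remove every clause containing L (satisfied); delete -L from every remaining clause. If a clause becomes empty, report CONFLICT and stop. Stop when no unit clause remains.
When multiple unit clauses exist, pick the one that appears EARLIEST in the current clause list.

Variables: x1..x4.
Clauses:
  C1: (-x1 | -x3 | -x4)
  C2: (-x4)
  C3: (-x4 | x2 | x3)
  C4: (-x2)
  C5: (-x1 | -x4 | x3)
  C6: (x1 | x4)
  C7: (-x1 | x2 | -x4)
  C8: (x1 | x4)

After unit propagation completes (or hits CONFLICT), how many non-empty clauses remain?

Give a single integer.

unit clause [-4] forces x4=F; simplify:
  drop 4 from [1, 4] -> [1]
  drop 4 from [1, 4] -> [1]
  satisfied 5 clause(s); 3 remain; assigned so far: [4]
unit clause [-2] forces x2=F; simplify:
  satisfied 1 clause(s); 2 remain; assigned so far: [2, 4]
unit clause [1] forces x1=T; simplify:
  satisfied 2 clause(s); 0 remain; assigned so far: [1, 2, 4]

Answer: 0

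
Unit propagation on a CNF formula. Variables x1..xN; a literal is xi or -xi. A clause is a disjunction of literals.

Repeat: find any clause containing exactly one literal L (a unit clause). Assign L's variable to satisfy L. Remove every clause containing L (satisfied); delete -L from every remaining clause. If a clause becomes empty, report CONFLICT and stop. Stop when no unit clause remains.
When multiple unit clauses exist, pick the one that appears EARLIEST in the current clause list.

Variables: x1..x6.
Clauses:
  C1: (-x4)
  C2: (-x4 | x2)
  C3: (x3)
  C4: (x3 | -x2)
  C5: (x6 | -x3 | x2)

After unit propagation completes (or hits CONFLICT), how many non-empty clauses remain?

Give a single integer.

unit clause [-4] forces x4=F; simplify:
  satisfied 2 clause(s); 3 remain; assigned so far: [4]
unit clause [3] forces x3=T; simplify:
  drop -3 from [6, -3, 2] -> [6, 2]
  satisfied 2 clause(s); 1 remain; assigned so far: [3, 4]

Answer: 1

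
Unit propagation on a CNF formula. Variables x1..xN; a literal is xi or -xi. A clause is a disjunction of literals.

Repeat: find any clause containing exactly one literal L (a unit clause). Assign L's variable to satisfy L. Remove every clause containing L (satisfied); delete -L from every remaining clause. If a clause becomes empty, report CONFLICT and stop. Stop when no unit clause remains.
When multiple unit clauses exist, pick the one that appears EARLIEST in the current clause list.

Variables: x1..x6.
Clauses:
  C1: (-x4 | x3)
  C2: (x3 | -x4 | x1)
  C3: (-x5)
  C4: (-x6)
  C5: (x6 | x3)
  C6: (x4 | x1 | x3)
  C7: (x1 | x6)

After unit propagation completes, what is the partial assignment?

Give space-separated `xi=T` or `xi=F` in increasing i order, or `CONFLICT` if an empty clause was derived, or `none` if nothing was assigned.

unit clause [-5] forces x5=F; simplify:
  satisfied 1 clause(s); 6 remain; assigned so far: [5]
unit clause [-6] forces x6=F; simplify:
  drop 6 from [6, 3] -> [3]
  drop 6 from [1, 6] -> [1]
  satisfied 1 clause(s); 5 remain; assigned so far: [5, 6]
unit clause [3] forces x3=T; simplify:
  satisfied 4 clause(s); 1 remain; assigned so far: [3, 5, 6]
unit clause [1] forces x1=T; simplify:
  satisfied 1 clause(s); 0 remain; assigned so far: [1, 3, 5, 6]

Answer: x1=T x3=T x5=F x6=F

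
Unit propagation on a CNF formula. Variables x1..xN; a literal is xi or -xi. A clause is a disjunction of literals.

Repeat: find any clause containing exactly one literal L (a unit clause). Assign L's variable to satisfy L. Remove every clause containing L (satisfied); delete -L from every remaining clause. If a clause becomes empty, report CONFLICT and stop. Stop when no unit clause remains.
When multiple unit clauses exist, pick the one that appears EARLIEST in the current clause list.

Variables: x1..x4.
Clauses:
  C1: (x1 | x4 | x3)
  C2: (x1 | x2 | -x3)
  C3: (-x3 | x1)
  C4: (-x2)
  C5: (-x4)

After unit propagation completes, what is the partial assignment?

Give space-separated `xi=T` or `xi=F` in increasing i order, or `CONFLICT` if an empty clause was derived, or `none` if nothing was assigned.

Answer: x2=F x4=F

Derivation:
unit clause [-2] forces x2=F; simplify:
  drop 2 from [1, 2, -3] -> [1, -3]
  satisfied 1 clause(s); 4 remain; assigned so far: [2]
unit clause [-4] forces x4=F; simplify:
  drop 4 from [1, 4, 3] -> [1, 3]
  satisfied 1 clause(s); 3 remain; assigned so far: [2, 4]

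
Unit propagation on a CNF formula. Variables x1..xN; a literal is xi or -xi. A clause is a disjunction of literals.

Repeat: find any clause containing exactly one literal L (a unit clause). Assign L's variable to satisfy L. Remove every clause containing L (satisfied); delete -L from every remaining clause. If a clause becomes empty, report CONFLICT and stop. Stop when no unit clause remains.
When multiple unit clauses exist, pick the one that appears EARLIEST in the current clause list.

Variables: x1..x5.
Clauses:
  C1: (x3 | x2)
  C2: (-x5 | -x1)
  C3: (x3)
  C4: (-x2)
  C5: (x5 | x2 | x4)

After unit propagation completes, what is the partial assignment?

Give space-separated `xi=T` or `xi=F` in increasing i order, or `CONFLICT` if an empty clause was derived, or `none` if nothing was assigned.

unit clause [3] forces x3=T; simplify:
  satisfied 2 clause(s); 3 remain; assigned so far: [3]
unit clause [-2] forces x2=F; simplify:
  drop 2 from [5, 2, 4] -> [5, 4]
  satisfied 1 clause(s); 2 remain; assigned so far: [2, 3]

Answer: x2=F x3=T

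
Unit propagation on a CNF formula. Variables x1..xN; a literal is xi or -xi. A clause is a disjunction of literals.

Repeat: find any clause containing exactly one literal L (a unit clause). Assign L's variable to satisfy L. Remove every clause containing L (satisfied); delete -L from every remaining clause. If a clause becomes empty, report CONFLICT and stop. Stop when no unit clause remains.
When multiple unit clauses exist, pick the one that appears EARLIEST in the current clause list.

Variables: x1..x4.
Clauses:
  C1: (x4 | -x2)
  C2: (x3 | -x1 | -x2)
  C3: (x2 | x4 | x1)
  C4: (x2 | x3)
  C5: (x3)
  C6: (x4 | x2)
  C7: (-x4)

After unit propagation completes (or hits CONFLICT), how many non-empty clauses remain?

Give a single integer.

Answer: 1

Derivation:
unit clause [3] forces x3=T; simplify:
  satisfied 3 clause(s); 4 remain; assigned so far: [3]
unit clause [-4] forces x4=F; simplify:
  drop 4 from [4, -2] -> [-2]
  drop 4 from [2, 4, 1] -> [2, 1]
  drop 4 from [4, 2] -> [2]
  satisfied 1 clause(s); 3 remain; assigned so far: [3, 4]
unit clause [-2] forces x2=F; simplify:
  drop 2 from [2, 1] -> [1]
  drop 2 from [2] -> [] (empty!)
  satisfied 1 clause(s); 2 remain; assigned so far: [2, 3, 4]
CONFLICT (empty clause)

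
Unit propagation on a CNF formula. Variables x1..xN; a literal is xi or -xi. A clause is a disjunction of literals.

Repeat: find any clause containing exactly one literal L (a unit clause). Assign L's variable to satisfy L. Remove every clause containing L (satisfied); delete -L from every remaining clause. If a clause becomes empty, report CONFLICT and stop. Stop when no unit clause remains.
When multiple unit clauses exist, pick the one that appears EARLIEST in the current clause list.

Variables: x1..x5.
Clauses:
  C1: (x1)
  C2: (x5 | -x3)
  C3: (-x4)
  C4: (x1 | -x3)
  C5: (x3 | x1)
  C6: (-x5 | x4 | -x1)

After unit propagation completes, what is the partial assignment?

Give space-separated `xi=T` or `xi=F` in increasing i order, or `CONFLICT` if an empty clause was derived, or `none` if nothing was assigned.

unit clause [1] forces x1=T; simplify:
  drop -1 from [-5, 4, -1] -> [-5, 4]
  satisfied 3 clause(s); 3 remain; assigned so far: [1]
unit clause [-4] forces x4=F; simplify:
  drop 4 from [-5, 4] -> [-5]
  satisfied 1 clause(s); 2 remain; assigned so far: [1, 4]
unit clause [-5] forces x5=F; simplify:
  drop 5 from [5, -3] -> [-3]
  satisfied 1 clause(s); 1 remain; assigned so far: [1, 4, 5]
unit clause [-3] forces x3=F; simplify:
  satisfied 1 clause(s); 0 remain; assigned so far: [1, 3, 4, 5]

Answer: x1=T x3=F x4=F x5=F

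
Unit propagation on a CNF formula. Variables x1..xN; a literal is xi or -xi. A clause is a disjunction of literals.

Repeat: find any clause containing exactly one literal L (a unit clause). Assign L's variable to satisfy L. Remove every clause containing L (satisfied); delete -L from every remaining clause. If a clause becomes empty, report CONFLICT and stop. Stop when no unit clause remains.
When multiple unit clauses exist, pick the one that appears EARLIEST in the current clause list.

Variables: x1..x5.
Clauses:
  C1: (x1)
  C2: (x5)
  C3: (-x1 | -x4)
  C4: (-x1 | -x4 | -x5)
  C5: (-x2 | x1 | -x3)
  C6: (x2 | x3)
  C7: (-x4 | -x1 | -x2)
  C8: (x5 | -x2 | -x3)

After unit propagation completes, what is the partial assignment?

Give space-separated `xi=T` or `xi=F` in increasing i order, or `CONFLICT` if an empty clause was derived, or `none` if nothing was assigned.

unit clause [1] forces x1=T; simplify:
  drop -1 from [-1, -4] -> [-4]
  drop -1 from [-1, -4, -5] -> [-4, -5]
  drop -1 from [-4, -1, -2] -> [-4, -2]
  satisfied 2 clause(s); 6 remain; assigned so far: [1]
unit clause [5] forces x5=T; simplify:
  drop -5 from [-4, -5] -> [-4]
  satisfied 2 clause(s); 4 remain; assigned so far: [1, 5]
unit clause [-4] forces x4=F; simplify:
  satisfied 3 clause(s); 1 remain; assigned so far: [1, 4, 5]

Answer: x1=T x4=F x5=T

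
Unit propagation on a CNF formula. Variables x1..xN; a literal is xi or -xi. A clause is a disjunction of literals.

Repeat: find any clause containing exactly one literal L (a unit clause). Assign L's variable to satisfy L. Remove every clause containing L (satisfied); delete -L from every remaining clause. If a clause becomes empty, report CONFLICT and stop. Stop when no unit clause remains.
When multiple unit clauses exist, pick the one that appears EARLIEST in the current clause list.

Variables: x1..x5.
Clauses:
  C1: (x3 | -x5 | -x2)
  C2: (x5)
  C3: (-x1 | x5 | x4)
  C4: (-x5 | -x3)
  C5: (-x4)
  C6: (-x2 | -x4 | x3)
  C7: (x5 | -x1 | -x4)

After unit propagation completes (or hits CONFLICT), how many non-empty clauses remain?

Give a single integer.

Answer: 0

Derivation:
unit clause [5] forces x5=T; simplify:
  drop -5 from [3, -5, -2] -> [3, -2]
  drop -5 from [-5, -3] -> [-3]
  satisfied 3 clause(s); 4 remain; assigned so far: [5]
unit clause [-3] forces x3=F; simplify:
  drop 3 from [3, -2] -> [-2]
  drop 3 from [-2, -4, 3] -> [-2, -4]
  satisfied 1 clause(s); 3 remain; assigned so far: [3, 5]
unit clause [-2] forces x2=F; simplify:
  satisfied 2 clause(s); 1 remain; assigned so far: [2, 3, 5]
unit clause [-4] forces x4=F; simplify:
  satisfied 1 clause(s); 0 remain; assigned so far: [2, 3, 4, 5]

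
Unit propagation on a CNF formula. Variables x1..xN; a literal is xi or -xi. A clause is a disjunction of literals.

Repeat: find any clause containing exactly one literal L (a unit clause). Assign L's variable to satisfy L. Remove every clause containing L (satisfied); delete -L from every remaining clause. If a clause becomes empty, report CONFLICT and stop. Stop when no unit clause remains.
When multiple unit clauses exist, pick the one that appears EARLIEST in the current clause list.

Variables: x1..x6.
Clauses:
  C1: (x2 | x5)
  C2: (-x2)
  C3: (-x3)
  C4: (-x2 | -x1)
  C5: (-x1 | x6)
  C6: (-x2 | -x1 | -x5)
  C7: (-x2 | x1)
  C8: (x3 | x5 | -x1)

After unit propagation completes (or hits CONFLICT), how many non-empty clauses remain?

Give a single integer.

unit clause [-2] forces x2=F; simplify:
  drop 2 from [2, 5] -> [5]
  satisfied 4 clause(s); 4 remain; assigned so far: [2]
unit clause [5] forces x5=T; simplify:
  satisfied 2 clause(s); 2 remain; assigned so far: [2, 5]
unit clause [-3] forces x3=F; simplify:
  satisfied 1 clause(s); 1 remain; assigned so far: [2, 3, 5]

Answer: 1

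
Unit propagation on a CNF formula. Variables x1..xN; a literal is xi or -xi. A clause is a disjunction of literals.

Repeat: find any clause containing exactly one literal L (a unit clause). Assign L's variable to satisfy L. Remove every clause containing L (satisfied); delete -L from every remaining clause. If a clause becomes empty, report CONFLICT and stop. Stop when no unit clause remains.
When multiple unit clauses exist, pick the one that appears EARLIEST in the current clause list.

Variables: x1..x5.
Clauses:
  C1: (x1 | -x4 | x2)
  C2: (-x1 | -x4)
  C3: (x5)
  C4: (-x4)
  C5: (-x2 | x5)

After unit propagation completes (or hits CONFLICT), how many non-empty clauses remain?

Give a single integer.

unit clause [5] forces x5=T; simplify:
  satisfied 2 clause(s); 3 remain; assigned so far: [5]
unit clause [-4] forces x4=F; simplify:
  satisfied 3 clause(s); 0 remain; assigned so far: [4, 5]

Answer: 0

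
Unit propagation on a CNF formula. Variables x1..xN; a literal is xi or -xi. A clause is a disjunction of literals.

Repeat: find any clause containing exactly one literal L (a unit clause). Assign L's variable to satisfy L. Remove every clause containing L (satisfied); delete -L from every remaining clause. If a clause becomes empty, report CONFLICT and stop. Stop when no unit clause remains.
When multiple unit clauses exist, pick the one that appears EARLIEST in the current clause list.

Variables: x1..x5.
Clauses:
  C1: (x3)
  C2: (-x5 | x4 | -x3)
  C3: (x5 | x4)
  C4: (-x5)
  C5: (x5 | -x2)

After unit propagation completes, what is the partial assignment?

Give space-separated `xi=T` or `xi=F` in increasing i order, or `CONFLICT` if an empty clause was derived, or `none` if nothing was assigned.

Answer: x2=F x3=T x4=T x5=F

Derivation:
unit clause [3] forces x3=T; simplify:
  drop -3 from [-5, 4, -3] -> [-5, 4]
  satisfied 1 clause(s); 4 remain; assigned so far: [3]
unit clause [-5] forces x5=F; simplify:
  drop 5 from [5, 4] -> [4]
  drop 5 from [5, -2] -> [-2]
  satisfied 2 clause(s); 2 remain; assigned so far: [3, 5]
unit clause [4] forces x4=T; simplify:
  satisfied 1 clause(s); 1 remain; assigned so far: [3, 4, 5]
unit clause [-2] forces x2=F; simplify:
  satisfied 1 clause(s); 0 remain; assigned so far: [2, 3, 4, 5]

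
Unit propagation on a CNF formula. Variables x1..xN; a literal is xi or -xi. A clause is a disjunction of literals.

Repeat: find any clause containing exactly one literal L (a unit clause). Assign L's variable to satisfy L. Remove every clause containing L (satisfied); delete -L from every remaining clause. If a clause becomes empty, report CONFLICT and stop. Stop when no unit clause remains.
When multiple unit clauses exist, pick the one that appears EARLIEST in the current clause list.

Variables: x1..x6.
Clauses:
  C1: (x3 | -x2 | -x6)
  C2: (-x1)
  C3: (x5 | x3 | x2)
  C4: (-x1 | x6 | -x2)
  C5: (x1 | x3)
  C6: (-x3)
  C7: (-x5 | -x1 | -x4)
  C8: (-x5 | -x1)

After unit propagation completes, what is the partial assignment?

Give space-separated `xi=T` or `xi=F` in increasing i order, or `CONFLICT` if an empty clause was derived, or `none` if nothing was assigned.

unit clause [-1] forces x1=F; simplify:
  drop 1 from [1, 3] -> [3]
  satisfied 4 clause(s); 4 remain; assigned so far: [1]
unit clause [3] forces x3=T; simplify:
  drop -3 from [-3] -> [] (empty!)
  satisfied 3 clause(s); 1 remain; assigned so far: [1, 3]
CONFLICT (empty clause)

Answer: CONFLICT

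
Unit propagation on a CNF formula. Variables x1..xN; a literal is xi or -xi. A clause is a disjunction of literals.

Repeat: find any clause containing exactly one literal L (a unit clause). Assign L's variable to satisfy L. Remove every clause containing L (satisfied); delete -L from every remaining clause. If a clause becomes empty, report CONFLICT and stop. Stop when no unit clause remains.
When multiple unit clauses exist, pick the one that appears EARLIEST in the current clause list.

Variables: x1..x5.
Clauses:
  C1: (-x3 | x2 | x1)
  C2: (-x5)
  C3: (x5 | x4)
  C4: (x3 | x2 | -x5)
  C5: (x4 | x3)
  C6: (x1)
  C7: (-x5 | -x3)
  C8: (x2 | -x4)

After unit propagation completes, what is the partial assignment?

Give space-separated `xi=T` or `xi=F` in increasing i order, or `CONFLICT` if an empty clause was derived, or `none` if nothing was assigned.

unit clause [-5] forces x5=F; simplify:
  drop 5 from [5, 4] -> [4]
  satisfied 3 clause(s); 5 remain; assigned so far: [5]
unit clause [4] forces x4=T; simplify:
  drop -4 from [2, -4] -> [2]
  satisfied 2 clause(s); 3 remain; assigned so far: [4, 5]
unit clause [1] forces x1=T; simplify:
  satisfied 2 clause(s); 1 remain; assigned so far: [1, 4, 5]
unit clause [2] forces x2=T; simplify:
  satisfied 1 clause(s); 0 remain; assigned so far: [1, 2, 4, 5]

Answer: x1=T x2=T x4=T x5=F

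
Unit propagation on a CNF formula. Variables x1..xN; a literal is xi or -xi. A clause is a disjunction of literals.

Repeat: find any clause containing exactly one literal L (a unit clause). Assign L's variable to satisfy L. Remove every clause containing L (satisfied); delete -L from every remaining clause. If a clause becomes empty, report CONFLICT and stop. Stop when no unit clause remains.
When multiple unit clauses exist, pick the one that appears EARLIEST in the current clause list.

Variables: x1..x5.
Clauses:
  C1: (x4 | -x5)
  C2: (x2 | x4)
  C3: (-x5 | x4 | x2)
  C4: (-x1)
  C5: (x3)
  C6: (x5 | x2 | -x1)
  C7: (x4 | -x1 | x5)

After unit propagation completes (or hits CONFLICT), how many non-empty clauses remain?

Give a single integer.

unit clause [-1] forces x1=F; simplify:
  satisfied 3 clause(s); 4 remain; assigned so far: [1]
unit clause [3] forces x3=T; simplify:
  satisfied 1 clause(s); 3 remain; assigned so far: [1, 3]

Answer: 3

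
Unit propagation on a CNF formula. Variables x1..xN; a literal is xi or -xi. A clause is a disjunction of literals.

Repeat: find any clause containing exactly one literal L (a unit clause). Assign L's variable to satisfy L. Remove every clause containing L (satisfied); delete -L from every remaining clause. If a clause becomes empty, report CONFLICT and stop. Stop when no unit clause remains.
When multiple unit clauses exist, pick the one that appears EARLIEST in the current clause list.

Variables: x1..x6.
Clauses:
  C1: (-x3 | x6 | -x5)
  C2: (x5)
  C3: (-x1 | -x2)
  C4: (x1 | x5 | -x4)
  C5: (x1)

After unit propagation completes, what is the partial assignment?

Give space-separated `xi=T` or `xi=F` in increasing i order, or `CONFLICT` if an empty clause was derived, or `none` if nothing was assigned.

unit clause [5] forces x5=T; simplify:
  drop -5 from [-3, 6, -5] -> [-3, 6]
  satisfied 2 clause(s); 3 remain; assigned so far: [5]
unit clause [1] forces x1=T; simplify:
  drop -1 from [-1, -2] -> [-2]
  satisfied 1 clause(s); 2 remain; assigned so far: [1, 5]
unit clause [-2] forces x2=F; simplify:
  satisfied 1 clause(s); 1 remain; assigned so far: [1, 2, 5]

Answer: x1=T x2=F x5=T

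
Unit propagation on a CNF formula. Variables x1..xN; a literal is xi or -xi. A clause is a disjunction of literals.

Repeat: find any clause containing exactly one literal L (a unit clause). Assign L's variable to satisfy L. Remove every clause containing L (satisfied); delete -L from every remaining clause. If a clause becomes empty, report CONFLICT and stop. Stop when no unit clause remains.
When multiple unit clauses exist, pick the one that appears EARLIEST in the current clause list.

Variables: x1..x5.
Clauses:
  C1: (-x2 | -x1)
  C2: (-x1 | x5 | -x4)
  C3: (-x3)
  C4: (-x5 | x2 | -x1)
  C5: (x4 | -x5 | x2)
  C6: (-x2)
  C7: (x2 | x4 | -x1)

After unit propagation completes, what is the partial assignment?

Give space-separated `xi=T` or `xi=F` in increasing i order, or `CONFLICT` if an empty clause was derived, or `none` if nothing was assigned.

Answer: x2=F x3=F

Derivation:
unit clause [-3] forces x3=F; simplify:
  satisfied 1 clause(s); 6 remain; assigned so far: [3]
unit clause [-2] forces x2=F; simplify:
  drop 2 from [-5, 2, -1] -> [-5, -1]
  drop 2 from [4, -5, 2] -> [4, -5]
  drop 2 from [2, 4, -1] -> [4, -1]
  satisfied 2 clause(s); 4 remain; assigned so far: [2, 3]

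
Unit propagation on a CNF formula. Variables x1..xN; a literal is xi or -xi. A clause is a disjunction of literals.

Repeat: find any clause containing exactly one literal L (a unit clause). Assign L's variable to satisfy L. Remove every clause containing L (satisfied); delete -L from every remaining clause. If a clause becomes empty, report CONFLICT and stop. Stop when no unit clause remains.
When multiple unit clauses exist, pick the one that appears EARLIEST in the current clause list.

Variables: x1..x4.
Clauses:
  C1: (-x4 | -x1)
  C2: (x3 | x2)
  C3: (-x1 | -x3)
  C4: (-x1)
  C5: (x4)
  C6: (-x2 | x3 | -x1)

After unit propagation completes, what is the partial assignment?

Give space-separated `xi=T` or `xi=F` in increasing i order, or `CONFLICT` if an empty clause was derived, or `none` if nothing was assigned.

unit clause [-1] forces x1=F; simplify:
  satisfied 4 clause(s); 2 remain; assigned so far: [1]
unit clause [4] forces x4=T; simplify:
  satisfied 1 clause(s); 1 remain; assigned so far: [1, 4]

Answer: x1=F x4=T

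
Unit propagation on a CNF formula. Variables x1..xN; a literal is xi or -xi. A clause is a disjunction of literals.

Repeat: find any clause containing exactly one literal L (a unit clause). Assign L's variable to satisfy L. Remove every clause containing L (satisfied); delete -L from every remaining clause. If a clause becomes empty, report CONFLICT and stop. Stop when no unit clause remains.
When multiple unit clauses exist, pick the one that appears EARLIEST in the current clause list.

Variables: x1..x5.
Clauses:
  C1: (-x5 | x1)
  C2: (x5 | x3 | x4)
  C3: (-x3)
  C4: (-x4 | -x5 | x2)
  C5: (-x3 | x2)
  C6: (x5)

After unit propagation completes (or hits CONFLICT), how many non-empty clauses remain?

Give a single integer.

unit clause [-3] forces x3=F; simplify:
  drop 3 from [5, 3, 4] -> [5, 4]
  satisfied 2 clause(s); 4 remain; assigned so far: [3]
unit clause [5] forces x5=T; simplify:
  drop -5 from [-5, 1] -> [1]
  drop -5 from [-4, -5, 2] -> [-4, 2]
  satisfied 2 clause(s); 2 remain; assigned so far: [3, 5]
unit clause [1] forces x1=T; simplify:
  satisfied 1 clause(s); 1 remain; assigned so far: [1, 3, 5]

Answer: 1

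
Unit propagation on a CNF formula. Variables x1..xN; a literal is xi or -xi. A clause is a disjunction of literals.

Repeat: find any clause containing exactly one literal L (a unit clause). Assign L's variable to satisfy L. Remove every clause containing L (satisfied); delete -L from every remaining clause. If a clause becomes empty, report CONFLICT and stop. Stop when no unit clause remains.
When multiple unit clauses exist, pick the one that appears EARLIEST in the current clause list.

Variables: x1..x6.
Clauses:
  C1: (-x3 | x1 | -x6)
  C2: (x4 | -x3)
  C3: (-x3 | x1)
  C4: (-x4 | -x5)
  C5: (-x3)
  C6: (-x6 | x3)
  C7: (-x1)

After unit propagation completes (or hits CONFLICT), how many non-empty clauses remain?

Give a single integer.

Answer: 1

Derivation:
unit clause [-3] forces x3=F; simplify:
  drop 3 from [-6, 3] -> [-6]
  satisfied 4 clause(s); 3 remain; assigned so far: [3]
unit clause [-6] forces x6=F; simplify:
  satisfied 1 clause(s); 2 remain; assigned so far: [3, 6]
unit clause [-1] forces x1=F; simplify:
  satisfied 1 clause(s); 1 remain; assigned so far: [1, 3, 6]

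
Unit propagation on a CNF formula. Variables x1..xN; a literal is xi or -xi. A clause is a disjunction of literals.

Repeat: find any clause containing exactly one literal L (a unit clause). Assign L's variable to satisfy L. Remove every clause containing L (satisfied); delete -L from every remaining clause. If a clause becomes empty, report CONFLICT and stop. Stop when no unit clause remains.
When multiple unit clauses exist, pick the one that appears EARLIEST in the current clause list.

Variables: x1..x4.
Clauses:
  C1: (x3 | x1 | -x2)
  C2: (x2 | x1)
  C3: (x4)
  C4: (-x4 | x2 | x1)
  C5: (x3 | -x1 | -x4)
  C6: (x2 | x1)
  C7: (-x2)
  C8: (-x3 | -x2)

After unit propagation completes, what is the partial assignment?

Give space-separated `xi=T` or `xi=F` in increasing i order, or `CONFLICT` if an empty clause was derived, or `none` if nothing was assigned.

Answer: x1=T x2=F x3=T x4=T

Derivation:
unit clause [4] forces x4=T; simplify:
  drop -4 from [-4, 2, 1] -> [2, 1]
  drop -4 from [3, -1, -4] -> [3, -1]
  satisfied 1 clause(s); 7 remain; assigned so far: [4]
unit clause [-2] forces x2=F; simplify:
  drop 2 from [2, 1] -> [1]
  drop 2 from [2, 1] -> [1]
  drop 2 from [2, 1] -> [1]
  satisfied 3 clause(s); 4 remain; assigned so far: [2, 4]
unit clause [1] forces x1=T; simplify:
  drop -1 from [3, -1] -> [3]
  satisfied 3 clause(s); 1 remain; assigned so far: [1, 2, 4]
unit clause [3] forces x3=T; simplify:
  satisfied 1 clause(s); 0 remain; assigned so far: [1, 2, 3, 4]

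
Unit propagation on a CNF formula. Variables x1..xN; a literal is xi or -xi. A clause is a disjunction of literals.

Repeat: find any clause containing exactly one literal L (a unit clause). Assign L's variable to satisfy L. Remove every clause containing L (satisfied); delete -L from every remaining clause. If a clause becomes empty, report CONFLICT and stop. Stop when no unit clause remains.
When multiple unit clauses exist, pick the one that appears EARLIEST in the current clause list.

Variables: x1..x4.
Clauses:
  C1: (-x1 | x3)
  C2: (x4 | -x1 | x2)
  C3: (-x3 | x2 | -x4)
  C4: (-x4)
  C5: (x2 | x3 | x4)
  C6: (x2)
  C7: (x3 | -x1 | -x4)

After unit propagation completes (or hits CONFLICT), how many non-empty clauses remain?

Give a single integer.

Answer: 1

Derivation:
unit clause [-4] forces x4=F; simplify:
  drop 4 from [4, -1, 2] -> [-1, 2]
  drop 4 from [2, 3, 4] -> [2, 3]
  satisfied 3 clause(s); 4 remain; assigned so far: [4]
unit clause [2] forces x2=T; simplify:
  satisfied 3 clause(s); 1 remain; assigned so far: [2, 4]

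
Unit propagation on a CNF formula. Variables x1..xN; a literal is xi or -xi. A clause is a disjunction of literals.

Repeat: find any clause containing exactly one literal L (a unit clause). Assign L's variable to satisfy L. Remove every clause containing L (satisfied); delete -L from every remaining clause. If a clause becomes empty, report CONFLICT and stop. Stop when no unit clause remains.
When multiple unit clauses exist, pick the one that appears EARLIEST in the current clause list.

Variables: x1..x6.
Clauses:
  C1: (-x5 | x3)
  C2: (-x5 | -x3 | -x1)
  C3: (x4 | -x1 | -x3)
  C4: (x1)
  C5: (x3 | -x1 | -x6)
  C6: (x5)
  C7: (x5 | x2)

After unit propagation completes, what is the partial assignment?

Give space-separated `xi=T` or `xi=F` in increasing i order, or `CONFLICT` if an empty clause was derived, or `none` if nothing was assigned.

unit clause [1] forces x1=T; simplify:
  drop -1 from [-5, -3, -1] -> [-5, -3]
  drop -1 from [4, -1, -3] -> [4, -3]
  drop -1 from [3, -1, -6] -> [3, -6]
  satisfied 1 clause(s); 6 remain; assigned so far: [1]
unit clause [5] forces x5=T; simplify:
  drop -5 from [-5, 3] -> [3]
  drop -5 from [-5, -3] -> [-3]
  satisfied 2 clause(s); 4 remain; assigned so far: [1, 5]
unit clause [3] forces x3=T; simplify:
  drop -3 from [-3] -> [] (empty!)
  drop -3 from [4, -3] -> [4]
  satisfied 2 clause(s); 2 remain; assigned so far: [1, 3, 5]
CONFLICT (empty clause)

Answer: CONFLICT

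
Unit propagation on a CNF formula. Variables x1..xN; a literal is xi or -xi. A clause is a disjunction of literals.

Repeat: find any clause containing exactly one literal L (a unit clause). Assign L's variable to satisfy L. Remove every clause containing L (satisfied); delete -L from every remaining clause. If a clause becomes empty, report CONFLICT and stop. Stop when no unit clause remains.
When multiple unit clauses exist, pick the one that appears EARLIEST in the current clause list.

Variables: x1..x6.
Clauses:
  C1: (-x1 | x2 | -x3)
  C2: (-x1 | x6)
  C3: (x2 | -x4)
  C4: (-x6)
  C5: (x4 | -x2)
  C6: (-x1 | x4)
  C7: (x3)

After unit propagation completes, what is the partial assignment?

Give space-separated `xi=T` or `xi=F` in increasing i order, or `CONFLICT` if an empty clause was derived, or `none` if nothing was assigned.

Answer: x1=F x3=T x6=F

Derivation:
unit clause [-6] forces x6=F; simplify:
  drop 6 from [-1, 6] -> [-1]
  satisfied 1 clause(s); 6 remain; assigned so far: [6]
unit clause [-1] forces x1=F; simplify:
  satisfied 3 clause(s); 3 remain; assigned so far: [1, 6]
unit clause [3] forces x3=T; simplify:
  satisfied 1 clause(s); 2 remain; assigned so far: [1, 3, 6]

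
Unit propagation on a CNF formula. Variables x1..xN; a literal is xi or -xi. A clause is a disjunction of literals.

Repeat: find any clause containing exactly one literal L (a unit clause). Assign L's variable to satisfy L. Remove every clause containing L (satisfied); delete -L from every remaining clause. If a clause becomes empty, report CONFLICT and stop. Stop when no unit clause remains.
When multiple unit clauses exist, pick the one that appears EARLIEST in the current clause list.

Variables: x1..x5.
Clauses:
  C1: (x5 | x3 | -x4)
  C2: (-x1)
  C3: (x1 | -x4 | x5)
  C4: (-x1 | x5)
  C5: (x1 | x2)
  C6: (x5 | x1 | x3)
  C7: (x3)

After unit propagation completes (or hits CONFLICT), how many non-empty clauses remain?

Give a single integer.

unit clause [-1] forces x1=F; simplify:
  drop 1 from [1, -4, 5] -> [-4, 5]
  drop 1 from [1, 2] -> [2]
  drop 1 from [5, 1, 3] -> [5, 3]
  satisfied 2 clause(s); 5 remain; assigned so far: [1]
unit clause [2] forces x2=T; simplify:
  satisfied 1 clause(s); 4 remain; assigned so far: [1, 2]
unit clause [3] forces x3=T; simplify:
  satisfied 3 clause(s); 1 remain; assigned so far: [1, 2, 3]

Answer: 1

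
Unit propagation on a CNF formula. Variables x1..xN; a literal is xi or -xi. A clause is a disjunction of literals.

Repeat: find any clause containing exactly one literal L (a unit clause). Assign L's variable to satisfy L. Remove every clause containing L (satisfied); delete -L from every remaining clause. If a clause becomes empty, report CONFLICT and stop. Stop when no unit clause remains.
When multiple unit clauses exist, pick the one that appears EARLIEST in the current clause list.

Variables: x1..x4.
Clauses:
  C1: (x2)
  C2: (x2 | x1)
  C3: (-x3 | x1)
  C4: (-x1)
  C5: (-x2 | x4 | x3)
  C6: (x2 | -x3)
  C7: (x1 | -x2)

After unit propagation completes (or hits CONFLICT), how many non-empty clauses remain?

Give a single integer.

Answer: 2

Derivation:
unit clause [2] forces x2=T; simplify:
  drop -2 from [-2, 4, 3] -> [4, 3]
  drop -2 from [1, -2] -> [1]
  satisfied 3 clause(s); 4 remain; assigned so far: [2]
unit clause [-1] forces x1=F; simplify:
  drop 1 from [-3, 1] -> [-3]
  drop 1 from [1] -> [] (empty!)
  satisfied 1 clause(s); 3 remain; assigned so far: [1, 2]
CONFLICT (empty clause)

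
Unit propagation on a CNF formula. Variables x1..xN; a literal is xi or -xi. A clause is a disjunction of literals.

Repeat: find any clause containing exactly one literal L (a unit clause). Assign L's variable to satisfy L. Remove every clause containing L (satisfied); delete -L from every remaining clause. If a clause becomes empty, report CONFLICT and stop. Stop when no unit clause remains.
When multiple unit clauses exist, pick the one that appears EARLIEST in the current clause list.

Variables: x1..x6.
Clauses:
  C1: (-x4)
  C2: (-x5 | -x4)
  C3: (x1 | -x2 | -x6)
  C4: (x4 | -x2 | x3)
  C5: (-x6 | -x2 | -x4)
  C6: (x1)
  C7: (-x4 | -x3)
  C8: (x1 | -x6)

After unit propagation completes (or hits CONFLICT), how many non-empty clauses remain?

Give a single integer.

Answer: 1

Derivation:
unit clause [-4] forces x4=F; simplify:
  drop 4 from [4, -2, 3] -> [-2, 3]
  satisfied 4 clause(s); 4 remain; assigned so far: [4]
unit clause [1] forces x1=T; simplify:
  satisfied 3 clause(s); 1 remain; assigned so far: [1, 4]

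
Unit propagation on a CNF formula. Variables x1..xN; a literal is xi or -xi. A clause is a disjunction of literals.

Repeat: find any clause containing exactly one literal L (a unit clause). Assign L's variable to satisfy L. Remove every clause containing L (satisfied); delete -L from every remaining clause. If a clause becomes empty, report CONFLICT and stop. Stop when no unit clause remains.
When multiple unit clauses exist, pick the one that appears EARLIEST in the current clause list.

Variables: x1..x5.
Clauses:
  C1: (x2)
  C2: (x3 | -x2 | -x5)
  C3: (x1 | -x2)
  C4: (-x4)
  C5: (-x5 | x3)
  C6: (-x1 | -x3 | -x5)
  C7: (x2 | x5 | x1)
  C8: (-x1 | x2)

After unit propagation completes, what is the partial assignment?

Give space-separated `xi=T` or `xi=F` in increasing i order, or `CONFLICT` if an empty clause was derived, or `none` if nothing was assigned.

unit clause [2] forces x2=T; simplify:
  drop -2 from [3, -2, -5] -> [3, -5]
  drop -2 from [1, -2] -> [1]
  satisfied 3 clause(s); 5 remain; assigned so far: [2]
unit clause [1] forces x1=T; simplify:
  drop -1 from [-1, -3, -5] -> [-3, -5]
  satisfied 1 clause(s); 4 remain; assigned so far: [1, 2]
unit clause [-4] forces x4=F; simplify:
  satisfied 1 clause(s); 3 remain; assigned so far: [1, 2, 4]

Answer: x1=T x2=T x4=F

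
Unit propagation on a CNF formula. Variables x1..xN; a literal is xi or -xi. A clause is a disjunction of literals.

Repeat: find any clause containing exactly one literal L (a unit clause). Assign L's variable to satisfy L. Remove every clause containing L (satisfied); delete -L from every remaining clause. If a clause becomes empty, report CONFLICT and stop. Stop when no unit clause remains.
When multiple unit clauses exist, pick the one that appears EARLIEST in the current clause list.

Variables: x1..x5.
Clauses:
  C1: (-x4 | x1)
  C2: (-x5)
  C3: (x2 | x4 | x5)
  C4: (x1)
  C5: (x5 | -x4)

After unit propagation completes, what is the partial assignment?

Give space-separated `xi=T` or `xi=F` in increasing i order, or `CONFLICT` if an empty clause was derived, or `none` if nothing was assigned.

unit clause [-5] forces x5=F; simplify:
  drop 5 from [2, 4, 5] -> [2, 4]
  drop 5 from [5, -4] -> [-4]
  satisfied 1 clause(s); 4 remain; assigned so far: [5]
unit clause [1] forces x1=T; simplify:
  satisfied 2 clause(s); 2 remain; assigned so far: [1, 5]
unit clause [-4] forces x4=F; simplify:
  drop 4 from [2, 4] -> [2]
  satisfied 1 clause(s); 1 remain; assigned so far: [1, 4, 5]
unit clause [2] forces x2=T; simplify:
  satisfied 1 clause(s); 0 remain; assigned so far: [1, 2, 4, 5]

Answer: x1=T x2=T x4=F x5=F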